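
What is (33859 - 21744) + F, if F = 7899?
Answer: 20014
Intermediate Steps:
(33859 - 21744) + F = (33859 - 21744) + 7899 = 12115 + 7899 = 20014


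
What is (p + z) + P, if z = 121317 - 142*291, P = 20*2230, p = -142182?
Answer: -17587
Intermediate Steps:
P = 44600
z = 79995 (z = 121317 - 41322 = 79995)
(p + z) + P = (-142182 + 79995) + 44600 = -62187 + 44600 = -17587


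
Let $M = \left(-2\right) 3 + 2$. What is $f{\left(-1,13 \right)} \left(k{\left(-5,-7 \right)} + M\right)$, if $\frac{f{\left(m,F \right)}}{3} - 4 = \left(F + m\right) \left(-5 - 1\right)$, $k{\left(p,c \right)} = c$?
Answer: $2244$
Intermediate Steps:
$f{\left(m,F \right)} = 12 - 18 F - 18 m$ ($f{\left(m,F \right)} = 12 + 3 \left(F + m\right) \left(-5 - 1\right) = 12 + 3 \left(F + m\right) \left(-6\right) = 12 + 3 \left(- 6 F - 6 m\right) = 12 - \left(18 F + 18 m\right) = 12 - 18 F - 18 m$)
$M = -4$ ($M = -6 + 2 = -4$)
$f{\left(-1,13 \right)} \left(k{\left(-5,-7 \right)} + M\right) = \left(12 - 234 - -18\right) \left(-7 - 4\right) = \left(12 - 234 + 18\right) \left(-11\right) = \left(-204\right) \left(-11\right) = 2244$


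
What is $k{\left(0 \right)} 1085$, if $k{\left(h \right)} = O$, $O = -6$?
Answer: $-6510$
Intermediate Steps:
$k{\left(h \right)} = -6$
$k{\left(0 \right)} 1085 = \left(-6\right) 1085 = -6510$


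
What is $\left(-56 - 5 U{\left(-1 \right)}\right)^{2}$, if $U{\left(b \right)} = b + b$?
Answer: $2116$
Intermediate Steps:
$U{\left(b \right)} = 2 b$
$\left(-56 - 5 U{\left(-1 \right)}\right)^{2} = \left(-56 - 5 \cdot 2 \left(-1\right)\right)^{2} = \left(-56 - -10\right)^{2} = \left(-56 + 10\right)^{2} = \left(-46\right)^{2} = 2116$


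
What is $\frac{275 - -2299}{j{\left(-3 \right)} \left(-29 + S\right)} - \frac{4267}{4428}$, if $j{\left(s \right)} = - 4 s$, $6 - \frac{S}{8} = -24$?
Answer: $\frac{49469}{934308} \approx 0.052947$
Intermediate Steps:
$S = 240$ ($S = 48 - -192 = 48 + 192 = 240$)
$\frac{275 - -2299}{j{\left(-3 \right)} \left(-29 + S\right)} - \frac{4267}{4428} = \frac{275 - -2299}{\left(-4\right) \left(-3\right) \left(-29 + 240\right)} - \frac{4267}{4428} = \frac{275 + 2299}{12 \cdot 211} - \frac{4267}{4428} = \frac{2574}{2532} - \frac{4267}{4428} = 2574 \cdot \frac{1}{2532} - \frac{4267}{4428} = \frac{429}{422} - \frac{4267}{4428} = \frac{49469}{934308}$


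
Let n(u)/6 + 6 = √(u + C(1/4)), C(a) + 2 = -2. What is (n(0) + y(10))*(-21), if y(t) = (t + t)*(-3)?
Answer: 2016 - 252*I ≈ 2016.0 - 252.0*I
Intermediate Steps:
C(a) = -4 (C(a) = -2 - 2 = -4)
y(t) = -6*t (y(t) = (2*t)*(-3) = -6*t)
n(u) = -36 + 6*√(-4 + u) (n(u) = -36 + 6*√(u - 4) = -36 + 6*√(-4 + u))
(n(0) + y(10))*(-21) = ((-36 + 6*√(-4 + 0)) - 6*10)*(-21) = ((-36 + 6*√(-4)) - 60)*(-21) = ((-36 + 6*(2*I)) - 60)*(-21) = ((-36 + 12*I) - 60)*(-21) = (-96 + 12*I)*(-21) = 2016 - 252*I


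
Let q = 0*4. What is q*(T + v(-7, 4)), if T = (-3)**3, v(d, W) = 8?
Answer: 0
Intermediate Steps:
T = -27
q = 0
q*(T + v(-7, 4)) = 0*(-27 + 8) = 0*(-19) = 0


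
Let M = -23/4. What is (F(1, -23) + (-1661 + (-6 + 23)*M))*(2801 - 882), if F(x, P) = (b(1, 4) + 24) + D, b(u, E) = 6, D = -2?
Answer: -13285237/4 ≈ -3.3213e+6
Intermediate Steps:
F(x, P) = 28 (F(x, P) = (6 + 24) - 2 = 30 - 2 = 28)
M = -23/4 (M = -23*1/4 = -23/4 ≈ -5.7500)
(F(1, -23) + (-1661 + (-6 + 23)*M))*(2801 - 882) = (28 + (-1661 + (-6 + 23)*(-23/4)))*(2801 - 882) = (28 + (-1661 + 17*(-23/4)))*1919 = (28 + (-1661 - 391/4))*1919 = (28 - 7035/4)*1919 = -6923/4*1919 = -13285237/4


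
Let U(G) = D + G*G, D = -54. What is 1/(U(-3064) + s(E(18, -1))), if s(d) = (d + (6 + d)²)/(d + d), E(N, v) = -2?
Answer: 2/18776077 ≈ 1.0652e-7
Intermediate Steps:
U(G) = -54 + G² (U(G) = -54 + G*G = -54 + G²)
s(d) = (d + (6 + d)²)/(2*d) (s(d) = (d + (6 + d)²)/((2*d)) = (d + (6 + d)²)*(1/(2*d)) = (d + (6 + d)²)/(2*d))
1/(U(-3064) + s(E(18, -1))) = 1/((-54 + (-3064)²) + (½)*(-2 + (6 - 2)²)/(-2)) = 1/((-54 + 9388096) + (½)*(-½)*(-2 + 4²)) = 1/(9388042 + (½)*(-½)*(-2 + 16)) = 1/(9388042 + (½)*(-½)*14) = 1/(9388042 - 7/2) = 1/(18776077/2) = 2/18776077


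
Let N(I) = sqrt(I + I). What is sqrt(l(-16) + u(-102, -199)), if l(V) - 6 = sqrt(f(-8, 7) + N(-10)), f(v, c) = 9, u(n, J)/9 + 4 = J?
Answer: sqrt(-1821 + sqrt(9 + 2*I*sqrt(5))) ≈ 0.0085 + 42.637*I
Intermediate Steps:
u(n, J) = -36 + 9*J
N(I) = sqrt(2)*sqrt(I) (N(I) = sqrt(2*I) = sqrt(2)*sqrt(I))
l(V) = 6 + sqrt(9 + 2*I*sqrt(5)) (l(V) = 6 + sqrt(9 + sqrt(2)*sqrt(-10)) = 6 + sqrt(9 + sqrt(2)*(I*sqrt(10))) = 6 + sqrt(9 + 2*I*sqrt(5)))
sqrt(l(-16) + u(-102, -199)) = sqrt((6 + sqrt(9 + 2*I*sqrt(5))) + (-36 + 9*(-199))) = sqrt((6 + sqrt(9 + 2*I*sqrt(5))) + (-36 - 1791)) = sqrt((6 + sqrt(9 + 2*I*sqrt(5))) - 1827) = sqrt(-1821 + sqrt(9 + 2*I*sqrt(5)))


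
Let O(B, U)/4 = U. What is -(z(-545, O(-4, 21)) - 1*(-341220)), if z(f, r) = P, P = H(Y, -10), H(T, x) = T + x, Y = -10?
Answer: -341200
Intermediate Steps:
O(B, U) = 4*U
P = -20 (P = -10 - 10 = -20)
z(f, r) = -20
-(z(-545, O(-4, 21)) - 1*(-341220)) = -(-20 - 1*(-341220)) = -(-20 + 341220) = -1*341200 = -341200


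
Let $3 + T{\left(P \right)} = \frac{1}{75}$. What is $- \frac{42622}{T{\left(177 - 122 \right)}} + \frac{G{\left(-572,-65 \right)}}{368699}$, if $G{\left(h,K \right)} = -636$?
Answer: $\frac{589300757943}{41294288} \approx 14271.0$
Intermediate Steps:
$T{\left(P \right)} = - \frac{224}{75}$ ($T{\left(P \right)} = -3 + \frac{1}{75} = - \frac{224}{75}$)
$- \frac{42622}{T{\left(177 - 122 \right)}} + \frac{G{\left(-572,-65 \right)}}{368699} = - \frac{42622}{- \frac{224}{75}} - \frac{636}{368699} = \left(-42622\right) \left(- \frac{75}{224}\right) - \frac{636}{368699} = \frac{1598325}{112} - \frac{636}{368699} = \frac{589300757943}{41294288}$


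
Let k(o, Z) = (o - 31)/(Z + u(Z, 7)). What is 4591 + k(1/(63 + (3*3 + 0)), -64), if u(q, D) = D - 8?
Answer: 21488111/4680 ≈ 4591.5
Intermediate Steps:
u(q, D) = -8 + D
k(o, Z) = (-31 + o)/(-1 + Z) (k(o, Z) = (o - 31)/(Z + (-8 + 7)) = (-31 + o)/(Z - 1) = (-31 + o)/(-1 + Z))
4591 + k(1/(63 + (3*3 + 0)), -64) = 4591 + (-31 + 1/(63 + (3*3 + 0)))/(-1 - 64) = 4591 + (-31 + 1/(63 + (9 + 0)))/(-65) = 4591 - (-31 + 1/(63 + 9))/65 = 4591 - (-31 + 1/72)/65 = 4591 - 1/65*(-2231/72) = 4591 + 2231/4680 = 21488111/4680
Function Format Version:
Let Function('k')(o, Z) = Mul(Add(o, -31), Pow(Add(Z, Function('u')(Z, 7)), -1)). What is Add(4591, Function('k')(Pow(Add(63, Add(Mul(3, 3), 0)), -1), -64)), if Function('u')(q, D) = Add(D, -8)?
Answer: Rational(21488111, 4680) ≈ 4591.5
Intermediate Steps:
Function('u')(q, D) = Add(-8, D)
Function('k')(o, Z) = Mul(Pow(Add(-1, Z), -1), Add(-31, o)) (Function('k')(o, Z) = Mul(Add(o, -31), Pow(Add(Z, Add(-8, 7)), -1)) = Mul(Add(-31, o), Pow(Add(Z, -1), -1)) = Mul(Add(-31, o), Pow(Add(-1, Z), -1)) = Mul(Pow(Add(-1, Z), -1), Add(-31, o)))
Add(4591, Function('k')(Pow(Add(63, Add(Mul(3, 3), 0)), -1), -64)) = Add(4591, Mul(Pow(Add(-1, -64), -1), Add(-31, Pow(Add(63, Add(Mul(3, 3), 0)), -1)))) = Add(4591, Mul(Pow(-65, -1), Add(-31, Pow(Add(63, Add(9, 0)), -1)))) = Add(4591, Mul(Rational(-1, 65), Add(-31, Pow(Add(63, 9), -1)))) = Add(4591, Mul(Rational(-1, 65), Add(-31, Pow(72, -1)))) = Add(4591, Mul(Rational(-1, 65), Add(-31, Rational(1, 72)))) = Add(4591, Mul(Rational(-1, 65), Rational(-2231, 72))) = Add(4591, Rational(2231, 4680)) = Rational(21488111, 4680)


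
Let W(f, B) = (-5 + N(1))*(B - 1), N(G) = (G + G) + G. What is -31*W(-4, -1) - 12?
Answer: -136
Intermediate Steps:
N(G) = 3*G (N(G) = 2*G + G = 3*G)
W(f, B) = 2 - 2*B (W(f, B) = (-5 + 3*1)*(B - 1) = (-5 + 3)*(-1 + B) = -2*(-1 + B) = 2 - 2*B)
-31*W(-4, -1) - 12 = -31*(2 - 2*(-1)) - 12 = -31*(2 + 2) - 12 = -31*4 - 12 = -124 - 12 = -136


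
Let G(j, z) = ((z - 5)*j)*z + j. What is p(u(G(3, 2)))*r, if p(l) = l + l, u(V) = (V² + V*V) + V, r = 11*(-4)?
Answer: -38280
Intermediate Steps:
r = -44
G(j, z) = j + j*z*(-5 + z) (G(j, z) = ((-5 + z)*j)*z + j = (j*(-5 + z))*z + j = j*z*(-5 + z) + j = j + j*z*(-5 + z))
u(V) = V + 2*V² (u(V) = (V² + V²) + V = 2*V² + V = V + 2*V²)
p(l) = 2*l
p(u(G(3, 2)))*r = (2*((3*(1 + 2² - 5*2))*(1 + 2*(3*(1 + 2² - 5*2)))))*(-44) = (2*((3*(1 + 4 - 10))*(1 + 2*(3*(1 + 4 - 10)))))*(-44) = (2*((3*(-5))*(1 + 2*(3*(-5)))))*(-44) = (2*(-15*(1 + 2*(-15))))*(-44) = (2*(-15*(1 - 30)))*(-44) = (2*(-15*(-29)))*(-44) = (2*435)*(-44) = 870*(-44) = -38280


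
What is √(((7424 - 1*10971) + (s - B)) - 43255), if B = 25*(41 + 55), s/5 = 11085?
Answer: 7*√127 ≈ 78.886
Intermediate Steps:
s = 55425 (s = 5*11085 = 55425)
B = 2400 (B = 25*96 = 2400)
√(((7424 - 1*10971) + (s - B)) - 43255) = √(((7424 - 1*10971) + (55425 - 1*2400)) - 43255) = √(((7424 - 10971) + (55425 - 2400)) - 43255) = √((-3547 + 53025) - 43255) = √(49478 - 43255) = √6223 = 7*√127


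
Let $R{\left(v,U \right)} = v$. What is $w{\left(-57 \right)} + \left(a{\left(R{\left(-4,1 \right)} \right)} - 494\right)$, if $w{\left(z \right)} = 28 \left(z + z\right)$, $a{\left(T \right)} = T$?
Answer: $-3690$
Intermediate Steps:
$w{\left(z \right)} = 56 z$ ($w{\left(z \right)} = 28 \cdot 2 z = 56 z$)
$w{\left(-57 \right)} + \left(a{\left(R{\left(-4,1 \right)} \right)} - 494\right) = 56 \left(-57\right) - 498 = -3192 - 498 = -3690$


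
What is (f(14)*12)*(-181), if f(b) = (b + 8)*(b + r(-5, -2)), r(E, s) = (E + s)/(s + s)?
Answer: -752598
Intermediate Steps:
r(E, s) = (E + s)/(2*s) (r(E, s) = (E + s)/((2*s)) = (E + s)*(1/(2*s)) = (E + s)/(2*s))
f(b) = (8 + b)*(7/4 + b) (f(b) = (b + 8)*(b + (1/2)*(-5 - 2)/(-2)) = (8 + b)*(b + (1/2)*(-1/2)*(-7)) = (8 + b)*(b + 7/4) = (8 + b)*(7/4 + b))
(f(14)*12)*(-181) = ((14 + 14**2 + (39/4)*14)*12)*(-181) = ((14 + 196 + 273/2)*12)*(-181) = ((693/2)*12)*(-181) = 4158*(-181) = -752598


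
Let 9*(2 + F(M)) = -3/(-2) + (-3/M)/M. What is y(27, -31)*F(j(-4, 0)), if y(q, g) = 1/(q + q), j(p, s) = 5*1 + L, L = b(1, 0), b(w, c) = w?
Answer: -199/5832 ≈ -0.034122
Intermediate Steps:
L = 1
j(p, s) = 6 (j(p, s) = 5*1 + 1 = 5 + 1 = 6)
F(M) = -11/6 - 1/(3*M²) (F(M) = -2 + (-3/(-2) + (-3/M)/M)/9 = -2 + (-3*(-½) - 3/M²)/9 = -2 + (3/2 - 3/M²)/9 = -2 + (⅙ - 1/(3*M²)) = -11/6 - 1/(3*M²))
y(q, g) = 1/(2*q)
y(27, -31)*F(j(-4, 0)) = ((½)/27)*(-11/6 - ⅓/6²) = ((½)*(1/27))*(-11/6 - ⅓*1/36) = (-11/6 - 1/108)/54 = (1/54)*(-199/108) = -199/5832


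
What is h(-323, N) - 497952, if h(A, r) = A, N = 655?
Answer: -498275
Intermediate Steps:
h(-323, N) - 497952 = -323 - 497952 = -498275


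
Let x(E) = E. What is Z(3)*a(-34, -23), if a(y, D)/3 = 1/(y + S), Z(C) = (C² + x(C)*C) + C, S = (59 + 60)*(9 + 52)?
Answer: 63/7225 ≈ 0.0087197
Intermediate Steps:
S = 7259 (S = 119*61 = 7259)
Z(C) = C + 2*C² (Z(C) = (C² + C*C) + C = (C² + C²) + C = 2*C² + C = C + 2*C²)
a(y, D) = 3/(7259 + y) (a(y, D) = 3/(y + 7259) = 3/(7259 + y))
Z(3)*a(-34, -23) = (3*(1 + 2*3))*(3/(7259 - 34)) = (3*(1 + 6))*(3/7225) = (3*7)*(3*(1/7225)) = 21*(3/7225) = 63/7225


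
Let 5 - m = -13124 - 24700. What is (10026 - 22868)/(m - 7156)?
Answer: -12842/30673 ≈ -0.41867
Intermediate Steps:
m = 37829 (m = 5 - (-13124 - 24700) = 5 - 1*(-37824) = 5 + 37824 = 37829)
(10026 - 22868)/(m - 7156) = (10026 - 22868)/(37829 - 7156) = -12842/30673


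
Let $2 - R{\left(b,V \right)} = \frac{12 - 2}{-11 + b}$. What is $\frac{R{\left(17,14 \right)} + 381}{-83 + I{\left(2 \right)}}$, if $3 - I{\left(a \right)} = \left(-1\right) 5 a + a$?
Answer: $- \frac{143}{27} \approx -5.2963$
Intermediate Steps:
$I{\left(a \right)} = 3 + 4 a$ ($I{\left(a \right)} = 3 - \left(\left(-1\right) 5 a + a\right) = 3 - \left(- 5 a + a\right) = 3 - - 4 a = 3 + 4 a$)
$R{\left(b,V \right)} = 2 - \frac{10}{-11 + b}$ ($R{\left(b,V \right)} = 2 - \frac{12 - 2}{-11 + b} = 2 - \frac{10}{-11 + b}$)
$\frac{R{\left(17,14 \right)} + 381}{-83 + I{\left(2 \right)}} = \frac{\frac{2 \left(-16 + 17\right)}{-11 + 17} + 381}{-83 + \left(3 + 4 \cdot 2\right)} = \frac{2 \cdot \frac{1}{6} \cdot 1 + 381}{-83 + \left(3 + 8\right)} = \frac{2 \cdot \frac{1}{6} \cdot 1 + 381}{-83 + 11} = \frac{\frac{1}{3} + 381}{-72} = \frac{1144}{3} \left(- \frac{1}{72}\right) = - \frac{143}{27}$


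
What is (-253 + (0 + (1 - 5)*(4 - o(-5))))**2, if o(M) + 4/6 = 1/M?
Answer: 16703569/225 ≈ 74238.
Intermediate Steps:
o(M) = -2/3 + 1/M
(-253 + (0 + (1 - 5)*(4 - o(-5))))**2 = (-253 + (0 + (1 - 5)*(4 - (-2/3 + 1/(-5)))))**2 = (-253 + (0 - 4*(4 - (-2/3 - 1/5))))**2 = (-253 + (0 - 4*(4 - 1*(-13/15))))**2 = (-253 + (0 - 4*(4 + 13/15)))**2 = (-253 + (0 - 4*73/15))**2 = (-253 + (0 - 292/15))**2 = (-253 - 292/15)**2 = (-4087/15)**2 = 16703569/225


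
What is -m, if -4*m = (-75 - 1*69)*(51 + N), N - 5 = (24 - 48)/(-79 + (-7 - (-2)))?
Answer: -14184/7 ≈ -2026.3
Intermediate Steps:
N = 37/7 (N = 5 + (24 - 48)/(-79 + (-7 - (-2))) = 5 - 24/(-79 + (-7 - 1*(-2))) = 5 - 24/(-79 + (-7 + 2)) = 5 - 24/(-79 - 5) = 5 - 24/(-84) = 5 - 24*(-1/84) = 5 + 2/7 = 37/7 ≈ 5.2857)
m = 14184/7 (m = -(-75 - 1*69)*(51 + 37/7)/4 = -(-75 - 69)*394/(4*7) = -(-36)*394/7 = -1/4*(-56736/7) = 14184/7 ≈ 2026.3)
-m = -1*14184/7 = -14184/7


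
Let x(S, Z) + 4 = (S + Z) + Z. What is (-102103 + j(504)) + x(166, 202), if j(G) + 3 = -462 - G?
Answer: -102506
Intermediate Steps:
j(G) = -465 - G (j(G) = -3 + (-462 - G) = -465 - G)
x(S, Z) = -4 + S + 2*Z (x(S, Z) = -4 + ((S + Z) + Z) = -4 + (S + 2*Z) = -4 + S + 2*Z)
(-102103 + j(504)) + x(166, 202) = (-102103 + (-465 - 1*504)) + (-4 + 166 + 2*202) = (-102103 + (-465 - 504)) + (-4 + 166 + 404) = (-102103 - 969) + 566 = -103072 + 566 = -102506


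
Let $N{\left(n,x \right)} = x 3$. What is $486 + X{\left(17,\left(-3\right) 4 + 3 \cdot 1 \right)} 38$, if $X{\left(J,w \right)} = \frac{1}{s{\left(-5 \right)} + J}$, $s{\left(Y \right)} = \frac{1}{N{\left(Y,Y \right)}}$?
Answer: $\frac{62007}{127} \approx 488.24$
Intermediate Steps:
$N{\left(n,x \right)} = 3 x$
$s{\left(Y \right)} = \frac{1}{3 Y}$
$X{\left(J,w \right)} = \frac{1}{- \frac{1}{15} + J}$ ($X{\left(J,w \right)} = \frac{1}{\frac{1}{3 \left(-5\right)} + J} = \frac{1}{\frac{1}{3} \left(- \frac{1}{5}\right) + J} = \frac{1}{- \frac{1}{15} + J}$)
$486 + X{\left(17,\left(-3\right) 4 + 3 \cdot 1 \right)} 38 = 486 + \frac{15}{-1 + 15 \cdot 17} \cdot 38 = 486 + \frac{15}{-1 + 255} \cdot 38 = 486 + \frac{15}{254} \cdot 38 = 486 + \frac{285}{127} = \frac{62007}{127}$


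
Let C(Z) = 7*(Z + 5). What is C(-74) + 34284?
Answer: 33801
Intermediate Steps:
C(Z) = 35 + 7*Z (C(Z) = 7*(5 + Z) = 35 + 7*Z)
C(-74) + 34284 = (35 + 7*(-74)) + 34284 = (35 - 518) + 34284 = -483 + 34284 = 33801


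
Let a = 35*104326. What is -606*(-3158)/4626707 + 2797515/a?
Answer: 569461737651/482685834482 ≈ 1.1798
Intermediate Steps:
a = 3651410
-606*(-3158)/4626707 + 2797515/a = -606*(-3158)/4626707 + 2797515/3651410 = 1913748*(1/4626707) + 2797515*(1/3651410) = 1913748/4626707 + 79929/104326 = 569461737651/482685834482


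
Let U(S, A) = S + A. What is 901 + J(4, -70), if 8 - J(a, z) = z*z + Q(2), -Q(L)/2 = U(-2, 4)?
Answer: -3987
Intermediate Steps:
U(S, A) = A + S
Q(L) = -4 (Q(L) = -2*(4 - 2) = -2*2 = -4)
J(a, z) = 12 - z**2 (J(a, z) = 8 - (z*z - 4) = 8 - (z**2 - 4) = 8 - (-4 + z**2) = 8 + (4 - z**2) = 12 - z**2)
901 + J(4, -70) = 901 + (12 - 1*(-70)**2) = 901 + (12 - 1*4900) = 901 + (12 - 4900) = 901 - 4888 = -3987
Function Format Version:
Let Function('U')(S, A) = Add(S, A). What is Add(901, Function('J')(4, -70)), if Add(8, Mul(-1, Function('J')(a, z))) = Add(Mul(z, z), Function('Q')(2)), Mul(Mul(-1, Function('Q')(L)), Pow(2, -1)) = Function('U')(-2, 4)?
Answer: -3987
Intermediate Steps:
Function('U')(S, A) = Add(A, S)
Function('Q')(L) = -4 (Function('Q')(L) = Mul(-2, Add(4, -2)) = Mul(-2, 2) = -4)
Function('J')(a, z) = Add(12, Mul(-1, Pow(z, 2))) (Function('J')(a, z) = Add(8, Mul(-1, Add(Mul(z, z), -4))) = Add(8, Mul(-1, Add(Pow(z, 2), -4))) = Add(8, Mul(-1, Add(-4, Pow(z, 2)))) = Add(8, Add(4, Mul(-1, Pow(z, 2)))) = Add(12, Mul(-1, Pow(z, 2))))
Add(901, Function('J')(4, -70)) = Add(901, Add(12, Mul(-1, Pow(-70, 2)))) = Add(901, Add(12, Mul(-1, 4900))) = Add(901, Add(12, -4900)) = Add(901, -4888) = -3987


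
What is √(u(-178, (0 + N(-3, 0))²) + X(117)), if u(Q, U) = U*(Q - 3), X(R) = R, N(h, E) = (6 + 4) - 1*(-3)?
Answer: 2*I*√7618 ≈ 174.56*I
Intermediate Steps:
N(h, E) = 13 (N(h, E) = 10 + 3 = 13)
u(Q, U) = U*(-3 + Q)
√(u(-178, (0 + N(-3, 0))²) + X(117)) = √((0 + 13)²*(-3 - 178) + 117) = √(13²*(-181) + 117) = √(169*(-181) + 117) = √(-30589 + 117) = √(-30472) = 2*I*√7618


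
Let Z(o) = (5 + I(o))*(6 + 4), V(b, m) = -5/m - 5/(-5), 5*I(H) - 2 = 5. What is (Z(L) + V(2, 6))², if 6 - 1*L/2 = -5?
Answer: 148225/36 ≈ 4117.4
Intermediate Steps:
L = 22 (L = 12 - 2*(-5) = 12 + 10 = 22)
I(H) = 7/5 (I(H) = ⅖ + (⅕)*5 = ⅖ + 1 = 7/5)
V(b, m) = 1 - 5/m (V(b, m) = -5/m - 5*(-⅕) = -5/m + 1 = 1 - 5/m)
Z(o) = 64 (Z(o) = (5 + 7/5)*(6 + 4) = (32/5)*10 = 64)
(Z(L) + V(2, 6))² = (64 + (-5 + 6)/6)² = (64 + (⅙)*1)² = (64 + ⅙)² = (385/6)² = 148225/36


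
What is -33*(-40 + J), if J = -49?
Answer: 2937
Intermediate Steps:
-33*(-40 + J) = -33*(-40 - 49) = -33*(-89) = 2937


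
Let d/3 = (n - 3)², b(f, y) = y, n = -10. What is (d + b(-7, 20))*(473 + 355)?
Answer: 436356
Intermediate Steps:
d = 507 (d = 3*(-10 - 3)² = 3*(-13)² = 3*169 = 507)
(d + b(-7, 20))*(473 + 355) = (507 + 20)*(473 + 355) = 527*828 = 436356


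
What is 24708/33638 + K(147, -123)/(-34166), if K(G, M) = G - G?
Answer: 12354/16819 ≈ 0.73453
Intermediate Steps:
K(G, M) = 0
24708/33638 + K(147, -123)/(-34166) = 24708/33638 + 0/(-34166) = 24708*(1/33638) + 0*(-1/34166) = 12354/16819 + 0 = 12354/16819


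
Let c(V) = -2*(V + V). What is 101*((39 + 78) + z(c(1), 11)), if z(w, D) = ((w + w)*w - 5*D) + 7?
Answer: 10201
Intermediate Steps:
c(V) = -4*V
z(w, D) = 7 - 5*D + 2*w² (z(w, D) = ((2*w)*w - 5*D) + 7 = (2*w² - 5*D) + 7 = (-5*D + 2*w²) + 7 = 7 - 5*D + 2*w²)
101*((39 + 78) + z(c(1), 11)) = 101*((39 + 78) + (7 - 5*11 + 2*(-4*1)²)) = 101*(117 + (7 - 55 + 2*(-4)²)) = 101*(117 + (7 - 55 + 2*16)) = 101*(117 + (7 - 55 + 32)) = 101*(117 - 16) = 101*101 = 10201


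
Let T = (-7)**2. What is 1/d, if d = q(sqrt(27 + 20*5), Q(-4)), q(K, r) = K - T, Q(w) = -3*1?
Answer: -49/2274 - sqrt(127)/2274 ≈ -0.026504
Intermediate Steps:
T = 49
Q(w) = -3
q(K, r) = -49 + K (q(K, r) = K - 1*49 = K - 49 = -49 + K)
d = -49 + sqrt(127) (d = -49 + sqrt(27 + 20*5) = -49 + sqrt(27 + 100) = -49 + sqrt(127) ≈ -37.731)
1/d = 1/(-49 + sqrt(127))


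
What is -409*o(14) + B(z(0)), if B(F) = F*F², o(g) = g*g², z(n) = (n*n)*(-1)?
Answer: -1122296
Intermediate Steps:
z(n) = -n² (z(n) = n²*(-1) = -n²)
o(g) = g³
B(F) = F³
-409*o(14) + B(z(0)) = -409*14³ + (-1*0²)³ = -409*2744 + (-1*0)³ = -1122296 + 0³ = -1122296 + 0 = -1122296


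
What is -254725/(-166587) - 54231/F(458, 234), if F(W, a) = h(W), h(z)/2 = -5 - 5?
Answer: 9039274097/3331740 ≈ 2713.1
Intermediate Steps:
h(z) = -20 (h(z) = 2*(-5 - 5) = 2*(-10) = -20)
F(W, a) = -20
-254725/(-166587) - 54231/F(458, 234) = -254725/(-166587) - 54231/(-20) = -254725*(-1/166587) - 54231*(-1/20) = 254725/166587 + 54231/20 = 9039274097/3331740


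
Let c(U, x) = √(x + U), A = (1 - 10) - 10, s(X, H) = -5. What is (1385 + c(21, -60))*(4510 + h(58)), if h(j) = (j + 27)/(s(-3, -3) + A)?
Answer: 149794675/24 + 108155*I*√39/24 ≈ 6.2414e+6 + 28143.0*I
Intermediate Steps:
A = -19 (A = -9 - 10 = -19)
c(U, x) = √(U + x)
h(j) = -9/8 - j/24 (h(j) = (j + 27)/(-5 - 19) = (27 + j)/(-24) = (27 + j)*(-1/24) = -9/8 - j/24)
(1385 + c(21, -60))*(4510 + h(58)) = (1385 + √(21 - 60))*(4510 + (-9/8 - 1/24*58)) = (1385 + √(-39))*(4510 + (-9/8 - 29/12)) = (1385 + I*√39)*(4510 - 85/24) = (1385 + I*√39)*(108155/24) = 149794675/24 + 108155*I*√39/24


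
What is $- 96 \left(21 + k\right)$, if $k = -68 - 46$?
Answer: $8928$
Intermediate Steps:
$k = -114$ ($k = -68 - 46 = -114$)
$- 96 \left(21 + k\right) = - 96 \left(21 - 114\right) = \left(-96\right) \left(-93\right) = 8928$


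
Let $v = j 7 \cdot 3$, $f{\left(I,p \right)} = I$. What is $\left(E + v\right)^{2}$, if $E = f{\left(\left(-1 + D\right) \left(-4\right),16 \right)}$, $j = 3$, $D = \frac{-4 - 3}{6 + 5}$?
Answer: $\frac{585225}{121} \approx 4836.6$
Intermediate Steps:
$D = - \frac{7}{11} \approx -0.63636$
$v = 63$ ($v = 3 \cdot 7 \cdot 3 = 21 \cdot 3 = 63$)
$E = \frac{72}{11}$ ($E = \left(-1 - \frac{7}{11}\right) \left(-4\right) = \left(- \frac{18}{11}\right) \left(-4\right) = \frac{72}{11} \approx 6.5455$)
$\left(E + v\right)^{2} = \left(\frac{72}{11} + 63\right)^{2} = \left(\frac{765}{11}\right)^{2} = \frac{585225}{121}$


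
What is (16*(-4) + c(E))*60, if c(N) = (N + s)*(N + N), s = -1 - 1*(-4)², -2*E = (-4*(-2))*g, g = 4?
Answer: 59520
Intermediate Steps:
E = -16 (E = -(-4*(-2))*4/2 = -4*4 = -½*32 = -16)
s = -17 (s = -1 - 1*16 = -1 - 16 = -17)
c(N) = 2*N*(-17 + N) (c(N) = (N - 17)*(N + N) = (-17 + N)*(2*N) = 2*N*(-17 + N))
(16*(-4) + c(E))*60 = (16*(-4) + 2*(-16)*(-17 - 16))*60 = (-64 + 2*(-16)*(-33))*60 = (-64 + 1056)*60 = 992*60 = 59520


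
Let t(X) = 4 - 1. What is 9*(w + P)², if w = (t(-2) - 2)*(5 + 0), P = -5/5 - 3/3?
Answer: 81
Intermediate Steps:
t(X) = 3
P = -2 (P = -5*⅕ - 3*⅓ = -1 - 1 = -2)
w = 5 (w = (3 - 2)*(5 + 0) = 1*5 = 5)
9*(w + P)² = 9*(5 - 2)² = 9*3² = 9*9 = 81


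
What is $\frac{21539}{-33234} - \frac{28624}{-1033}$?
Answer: $\frac{929040229}{34330722} \approx 27.061$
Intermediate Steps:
$\frac{21539}{-33234} - \frac{28624}{-1033} = 21539 \left(- \frac{1}{33234}\right) - - \frac{28624}{1033} = - \frac{21539}{33234} + \frac{28624}{1033} = \frac{929040229}{34330722}$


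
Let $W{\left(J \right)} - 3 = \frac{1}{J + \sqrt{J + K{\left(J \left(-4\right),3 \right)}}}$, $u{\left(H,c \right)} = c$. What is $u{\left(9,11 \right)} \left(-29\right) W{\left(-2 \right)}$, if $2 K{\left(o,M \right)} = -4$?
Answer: $- \frac{3509}{4} + \frac{319 i}{4} \approx -877.25 + 79.75 i$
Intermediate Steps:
$K{\left(o,M \right)} = -2$ ($K{\left(o,M \right)} = \frac{1}{2} \left(-4\right) = -2$)
$W{\left(J \right)} = 3 + \frac{1}{J + \sqrt{-2 + J}}$ ($W{\left(J \right)} = 3 + \frac{1}{J + \sqrt{J - 2}} = 3 + \frac{1}{J + \sqrt{-2 + J}}$)
$u{\left(9,11 \right)} \left(-29\right) W{\left(-2 \right)} = 11 \left(-29\right) \frac{1 + 3 \left(-2\right) + 3 \sqrt{-2 - 2}}{-2 + \sqrt{-2 - 2}} = - 319 \frac{1 - 6 + 3 \sqrt{-4}}{-2 + \sqrt{-4}} = - 319 \frac{1 - 6 + 3 \cdot 2 i}{-2 + 2 i} = - 319 \frac{-2 - 2 i}{8} \left(1 - 6 + 6 i\right) = - 319 \frac{-2 - 2 i}{8} \left(-5 + 6 i\right) = - 319 \frac{\left(-5 + 6 i\right) \left(-2 - 2 i\right)}{8} = - \frac{319 \left(-5 + 6 i\right) \left(-2 - 2 i\right)}{8}$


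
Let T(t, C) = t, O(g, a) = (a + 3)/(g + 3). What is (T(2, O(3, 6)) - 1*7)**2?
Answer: 25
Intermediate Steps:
O(g, a) = (3 + a)/(3 + g)
(T(2, O(3, 6)) - 1*7)**2 = (2 - 1*7)**2 = (2 - 7)**2 = (-5)**2 = 25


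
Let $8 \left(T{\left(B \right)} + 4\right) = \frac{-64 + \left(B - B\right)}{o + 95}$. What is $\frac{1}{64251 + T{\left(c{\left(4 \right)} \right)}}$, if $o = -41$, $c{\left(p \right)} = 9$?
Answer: $\frac{27}{1734665} \approx 1.5565 \cdot 10^{-5}$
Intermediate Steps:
$T{\left(B \right)} = - \frac{112}{27}$ ($T{\left(B \right)} = -4 + \frac{\left(-64 + \left(B - B\right)\right) \frac{1}{-41 + 95}}{8} = -4 + \frac{\left(-64 + 0\right) \frac{1}{54}}{8} = -4 + \frac{\left(-64\right) \frac{1}{54}}{8} = -4 + \frac{1}{8} \left(- \frac{32}{27}\right) = -4 - \frac{4}{27} = - \frac{112}{27}$)
$\frac{1}{64251 + T{\left(c{\left(4 \right)} \right)}} = \frac{1}{64251 - \frac{112}{27}} = \frac{1}{\frac{1734665}{27}} = \frac{27}{1734665}$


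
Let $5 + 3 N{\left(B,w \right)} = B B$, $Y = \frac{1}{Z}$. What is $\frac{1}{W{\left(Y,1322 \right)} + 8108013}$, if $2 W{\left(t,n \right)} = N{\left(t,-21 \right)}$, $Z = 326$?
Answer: $\frac{637656}{5170122606149} \approx 1.2333 \cdot 10^{-7}$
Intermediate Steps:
$Y = \frac{1}{326} \approx 0.0030675$
$N{\left(B,w \right)} = - \frac{5}{3} + \frac{B^{2}}{3}$ ($N{\left(B,w \right)} = - \frac{5}{3} + \frac{B B}{3} = - \frac{5}{3} + \frac{B^{2}}{3}$)
$W{\left(t,n \right)} = - \frac{5}{6} + \frac{t^{2}}{6}$ ($W{\left(t,n \right)} = \frac{- \frac{5}{3} + \frac{t^{2}}{3}}{2} = - \frac{5}{6} + \frac{t^{2}}{6}$)
$\frac{1}{W{\left(Y,1322 \right)} + 8108013} = \frac{1}{\left(- \frac{5}{6} + \frac{1}{6 \cdot 106276}\right) + 8108013} = \frac{1}{\left(- \frac{5}{6} + \frac{1}{6} \cdot \frac{1}{106276}\right) + 8108013} = \frac{1}{\left(- \frac{5}{6} + \frac{1}{637656}\right) + 8108013} = \frac{1}{- \frac{531379}{637656} + 8108013} = \frac{1}{\frac{5170122606149}{637656}} = \frac{637656}{5170122606149}$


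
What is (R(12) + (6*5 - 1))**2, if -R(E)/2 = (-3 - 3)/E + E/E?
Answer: 784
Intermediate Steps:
R(E) = -2 + 12/E (R(E) = -2*((-3 - 3)/E + E/E) = -2*(-6/E + 1) = -2*(1 - 6/E) = -2 + 12/E)
(R(12) + (6*5 - 1))**2 = ((-2 + 12/12) + (6*5 - 1))**2 = ((-2 + 12*(1/12)) + (30 - 1))**2 = ((-2 + 1) + 29)**2 = (-1 + 29)**2 = 28**2 = 784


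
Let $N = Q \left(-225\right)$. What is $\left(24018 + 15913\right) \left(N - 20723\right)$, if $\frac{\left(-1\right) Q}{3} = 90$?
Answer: $1598318137$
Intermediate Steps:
$Q = -270$ ($Q = \left(-3\right) 90 = -270$)
$N = 60750$ ($N = \left(-270\right) \left(-225\right) = 60750$)
$\left(24018 + 15913\right) \left(N - 20723\right) = \left(24018 + 15913\right) \left(60750 - 20723\right) = 39931 \cdot 40027 = 1598318137$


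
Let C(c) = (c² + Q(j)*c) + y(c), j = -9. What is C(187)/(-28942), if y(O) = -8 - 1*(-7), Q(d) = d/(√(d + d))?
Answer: -17484/14471 - 561*I*√2/57884 ≈ -1.2082 - 0.013706*I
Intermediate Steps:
Q(d) = √2*√d/2 (Q(d) = d/(√(2*d)) = d/((√2*√d)) = d*(√2/(2*√d)) = √2*√d/2)
y(O) = -1 (y(O) = -8 + 7 = -1)
C(c) = -1 + c² + 3*I*c*√2/2 (C(c) = (c² + (√2*√(-9)/2)*c) - 1 = (c² + (√2*(3*I)/2)*c) - 1 = (c² + (3*I*√2/2)*c) - 1 = (c² + 3*I*c*√2/2) - 1 = -1 + c² + 3*I*c*√2/2)
C(187)/(-28942) = (-1 + 187² + (3/2)*I*187*√2)/(-28942) = (-1 + 34969 + 561*I*√2/2)*(-1/28942) = (34968 + 561*I*√2/2)*(-1/28942) = -17484/14471 - 561*I*√2/57884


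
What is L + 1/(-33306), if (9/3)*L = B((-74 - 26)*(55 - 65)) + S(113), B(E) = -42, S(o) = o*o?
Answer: 141295153/33306 ≈ 4242.3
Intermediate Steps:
S(o) = o**2
L = 12727/3 (L = (-42 + 113**2)/3 = (-42 + 12769)/3 = (1/3)*12727 = 12727/3 ≈ 4242.3)
L + 1/(-33306) = 12727/3 + 1/(-33306) = 12727/3 - 1/33306 = 141295153/33306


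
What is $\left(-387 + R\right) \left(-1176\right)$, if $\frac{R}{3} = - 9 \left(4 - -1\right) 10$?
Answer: $2042712$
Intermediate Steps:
$R = -1350$ ($R = 3 - 9 \left(4 - -1\right) 10 = 3 - 9 \left(4 + 1\right) 10 = 3 \left(-9\right) 5 \cdot 10 = 3 \left(\left(-45\right) 10\right) = 3 \left(-450\right) = -1350$)
$\left(-387 + R\right) \left(-1176\right) = \left(-387 - 1350\right) \left(-1176\right) = \left(-1737\right) \left(-1176\right) = 2042712$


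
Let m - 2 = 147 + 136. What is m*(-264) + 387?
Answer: -74853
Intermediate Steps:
m = 285 (m = 2 + (147 + 136) = 2 + 283 = 285)
m*(-264) + 387 = 285*(-264) + 387 = -75240 + 387 = -74853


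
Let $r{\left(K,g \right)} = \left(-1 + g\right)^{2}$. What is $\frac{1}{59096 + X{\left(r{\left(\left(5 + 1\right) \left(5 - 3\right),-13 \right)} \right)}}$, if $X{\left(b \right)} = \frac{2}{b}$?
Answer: $\frac{98}{5791409} \approx 1.6922 \cdot 10^{-5}$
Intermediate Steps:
$\frac{1}{59096 + X{\left(r{\left(\left(5 + 1\right) \left(5 - 3\right),-13 \right)} \right)}} = \frac{1}{59096 + \frac{2}{\left(-1 - 13\right)^{2}}} = \frac{1}{59096 + \frac{2}{\left(-14\right)^{2}}} = \frac{1}{59096 + \frac{2}{196}} = \frac{1}{59096 + 2 \cdot \frac{1}{196}} = \frac{1}{59096 + \frac{1}{98}} = \frac{1}{\frac{5791409}{98}} = \frac{98}{5791409}$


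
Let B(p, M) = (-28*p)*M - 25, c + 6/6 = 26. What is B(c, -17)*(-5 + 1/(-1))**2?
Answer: 427500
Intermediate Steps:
c = 25 (c = -1 + 26 = 25)
B(p, M) = -25 - 28*M*p (B(p, M) = -28*M*p - 25 = -25 - 28*M*p)
B(c, -17)*(-5 + 1/(-1))**2 = (-25 - 28*(-17)*25)*(-5 + 1/(-1))**2 = (-25 + 11900)*(-5 - 1)**2 = 11875*(-6)**2 = 11875*36 = 427500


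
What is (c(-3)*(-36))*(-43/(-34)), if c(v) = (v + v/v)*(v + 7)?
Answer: 6192/17 ≈ 364.24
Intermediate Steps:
c(v) = (1 + v)*(7 + v) (c(v) = (v + 1)*(7 + v) = (1 + v)*(7 + v))
(c(-3)*(-36))*(-43/(-34)) = ((7 + (-3)² + 8*(-3))*(-36))*(-43/(-34)) = ((7 + 9 - 24)*(-36))*(-43*(-1/34)) = -8*(-36)*(43/34) = 288*(43/34) = 6192/17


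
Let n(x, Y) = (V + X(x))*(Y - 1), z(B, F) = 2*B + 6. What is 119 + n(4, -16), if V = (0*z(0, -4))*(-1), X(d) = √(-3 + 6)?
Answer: 119 - 17*√3 ≈ 89.555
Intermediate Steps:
z(B, F) = 6 + 2*B
X(d) = √3
V = 0 (V = (0*(6 + 2*0))*(-1) = (0*(6 + 0))*(-1) = (0*6)*(-1) = 0*(-1) = 0)
n(x, Y) = √3*(-1 + Y) (n(x, Y) = (0 + √3)*(Y - 1) = √3*(-1 + Y))
119 + n(4, -16) = 119 + √3*(-1 - 16) = 119 + √3*(-17) = 119 - 17*√3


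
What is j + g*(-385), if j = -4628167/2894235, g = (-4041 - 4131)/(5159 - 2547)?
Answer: 2273452817374/1889935455 ≈ 1202.9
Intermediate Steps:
g = -2043/653 (g = -8172/2612 = -8172*1/2612 = -2043/653 ≈ -3.1286)
j = -4628167/2894235 (j = -4628167*1/2894235 = -4628167/2894235 ≈ -1.5991)
j + g*(-385) = -4628167/2894235 - 2043/653*(-385) = -4628167/2894235 + 786555/653 = 2273452817374/1889935455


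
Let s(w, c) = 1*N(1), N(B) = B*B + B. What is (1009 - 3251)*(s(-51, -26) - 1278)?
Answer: 2860792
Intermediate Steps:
N(B) = B + B² (N(B) = B² + B = B + B²)
s(w, c) = 2 (s(w, c) = 1*(1*(1 + 1)) = 1*(1*2) = 1*2 = 2)
(1009 - 3251)*(s(-51, -26) - 1278) = (1009 - 3251)*(2 - 1278) = -2242*(-1276) = 2860792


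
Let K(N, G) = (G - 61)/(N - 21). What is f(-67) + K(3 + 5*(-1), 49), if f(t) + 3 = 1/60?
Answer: -3397/1380 ≈ -2.4616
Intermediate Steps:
K(N, G) = (-61 + G)/(-21 + N)
f(t) = -179/60 (f(t) = -3 + 1/60 = -179/60)
f(-67) + K(3 + 5*(-1), 49) = -179/60 + (-61 + 49)/(-21 + (3 + 5*(-1))) = -179/60 - 12/(-21 + (3 - 5)) = -179/60 - 12/(-21 - 2) = -179/60 - 12/(-23) = -179/60 - 1/23*(-12) = -179/60 + 12/23 = -3397/1380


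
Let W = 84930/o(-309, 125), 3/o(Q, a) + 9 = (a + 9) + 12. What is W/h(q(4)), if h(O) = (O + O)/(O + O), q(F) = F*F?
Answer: 3878470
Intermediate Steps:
q(F) = F²
o(Q, a) = 3/(12 + a) (o(Q, a) = 3/(-9 + ((a + 9) + 12)) = 3/(-9 + ((9 + a) + 12)) = 3/(-9 + (21 + a)) = 3/(12 + a))
h(O) = 1 (h(O) = (2*O)/((2*O)) = (2*O)*(1/(2*O)) = 1)
W = 3878470 (W = 84930/((3/(12 + 125))) = 84930/((3/137)) = 84930/((3*(1/137))) = 84930/(3/137) = 84930*(137/3) = 3878470)
W/h(q(4)) = 3878470/1 = 3878470*1 = 3878470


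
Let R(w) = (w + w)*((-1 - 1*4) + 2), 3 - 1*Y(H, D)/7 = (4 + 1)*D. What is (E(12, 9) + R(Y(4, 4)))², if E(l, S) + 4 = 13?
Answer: 522729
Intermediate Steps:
E(l, S) = 9 (E(l, S) = -4 + 13 = 9)
Y(H, D) = 21 - 35*D (Y(H, D) = 21 - 7*(4 + 1)*D = 21 - 35*D)
R(w) = -6*w (R(w) = (2*w)*((-1 - 4) + 2) = (2*w)*(-5 + 2) = (2*w)*(-3) = -6*w)
(E(12, 9) + R(Y(4, 4)))² = (9 - 6*(21 - 35*4))² = (9 - 6*(21 - 140))² = (9 - 6*(-119))² = (9 + 714)² = 723² = 522729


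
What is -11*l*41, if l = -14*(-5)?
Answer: -31570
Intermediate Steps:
l = 70
-11*l*41 = -11*70*41 = -770*41 = -31570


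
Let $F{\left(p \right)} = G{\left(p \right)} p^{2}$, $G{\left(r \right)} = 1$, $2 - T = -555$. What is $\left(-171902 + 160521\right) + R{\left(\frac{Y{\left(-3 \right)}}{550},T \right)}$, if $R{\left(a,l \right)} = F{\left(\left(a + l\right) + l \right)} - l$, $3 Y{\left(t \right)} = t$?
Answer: $\frac{371788819601}{302500} \approx 1.2291 \cdot 10^{6}$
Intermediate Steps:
$Y{\left(t \right)} = \frac{t}{3}$
$T = 557$ ($T = 2 - -555 = 2 + 555 = 557$)
$F{\left(p \right)} = p^{2}$ ($F{\left(p \right)} = 1 p^{2} = p^{2}$)
$R{\left(a,l \right)} = \left(a + 2 l\right)^{2} - l$ ($R{\left(a,l \right)} = \left(\left(a + l\right) + l\right)^{2} - l = \left(a + 2 l\right)^{2} - l$)
$\left(-171902 + 160521\right) + R{\left(\frac{Y{\left(-3 \right)}}{550},T \right)} = \left(-171902 + 160521\right) + \left(\left(\frac{\frac{1}{3} \left(-3\right)}{550} + 2 \cdot 557\right)^{2} - 557\right) = -11381 - \left(557 - \left(\left(-1\right) \frac{1}{550} + 1114\right)^{2}\right) = -11381 - \left(557 - \left(- \frac{1}{550} + 1114\right)^{2}\right) = -11381 - \left(557 - \left(\frac{612699}{550}\right)^{2}\right) = -11381 + \left(\frac{375400064601}{302500} - 557\right) = -11381 + \frac{375231572101}{302500} = \frac{371788819601}{302500}$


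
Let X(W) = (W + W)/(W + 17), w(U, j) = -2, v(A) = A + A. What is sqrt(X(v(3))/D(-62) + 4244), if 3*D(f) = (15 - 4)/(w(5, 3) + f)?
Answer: 2*sqrt(67767821)/253 ≈ 65.076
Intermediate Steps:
v(A) = 2*A
D(f) = 11/(3*(-2 + f)) (D(f) = ((15 - 4)/(-2 + f))/3 = (11/(-2 + f))/3 = 11/(3*(-2 + f)))
X(W) = 2*W/(17 + W) (X(W) = (2*W)/(17 + W) = 2*W/(17 + W))
sqrt(X(v(3))/D(-62) + 4244) = sqrt((2*(2*3)/(17 + 2*3))/((11/(3*(-2 - 62)))) + 4244) = sqrt((2*6/(17 + 6))/(((11/3)/(-64))) + 4244) = sqrt((2*6/23)/(((11/3)*(-1/64))) + 4244) = sqrt((2*6*(1/23))/(-11/192) + 4244) = sqrt((12/23)*(-192/11) + 4244) = sqrt(-2304/253 + 4244) = sqrt(1071428/253) = 2*sqrt(67767821)/253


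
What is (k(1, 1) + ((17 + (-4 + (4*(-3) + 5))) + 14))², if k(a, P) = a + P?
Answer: 484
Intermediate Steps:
k(a, P) = P + a
(k(1, 1) + ((17 + (-4 + (4*(-3) + 5))) + 14))² = ((1 + 1) + ((17 + (-4 + (4*(-3) + 5))) + 14))² = (2 + ((17 + (-4 + (-12 + 5))) + 14))² = (2 + ((17 + (-4 - 7)) + 14))² = (2 + ((17 - 11) + 14))² = (2 + (6 + 14))² = (2 + 20)² = 22² = 484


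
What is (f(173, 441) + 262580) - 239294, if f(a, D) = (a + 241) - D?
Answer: 23259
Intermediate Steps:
f(a, D) = 241 + a - D (f(a, D) = (241 + a) - D = 241 + a - D)
(f(173, 441) + 262580) - 239294 = ((241 + 173 - 1*441) + 262580) - 239294 = ((241 + 173 - 441) + 262580) - 239294 = (-27 + 262580) - 239294 = 262553 - 239294 = 23259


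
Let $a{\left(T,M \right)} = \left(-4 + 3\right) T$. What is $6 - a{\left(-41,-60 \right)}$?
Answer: $-35$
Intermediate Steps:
$a{\left(T,M \right)} = - T$
$6 - a{\left(-41,-60 \right)} = 6 - \left(-1\right) \left(-41\right) = 6 - 41 = -35$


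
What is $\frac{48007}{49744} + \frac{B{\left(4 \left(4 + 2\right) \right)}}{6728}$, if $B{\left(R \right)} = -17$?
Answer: $\frac{40268181}{41834704} \approx 0.96255$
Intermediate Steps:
$\frac{48007}{49744} + \frac{B{\left(4 \left(4 + 2\right) \right)}}{6728} = \frac{48007}{49744} - \frac{17}{6728} = \frac{40268181}{41834704}$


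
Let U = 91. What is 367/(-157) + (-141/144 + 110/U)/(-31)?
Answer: -49852207/21259056 ≈ -2.3450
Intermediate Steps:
367/(-157) + (-141/144 + 110/U)/(-31) = 367/(-157) + (-141/144 + 110/91)/(-31) = 367*(-1/157) + (-141*1/144 + 110*(1/91))*(-1/31) = -367/157 + (-47/48 + 110/91)*(-1/31) = -367/157 + (1003/4368)*(-1/31) = -367/157 - 1003/135408 = -49852207/21259056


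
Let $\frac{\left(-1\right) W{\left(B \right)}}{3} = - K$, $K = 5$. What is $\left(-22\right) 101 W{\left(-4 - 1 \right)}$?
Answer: $-33330$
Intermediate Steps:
$W{\left(B \right)} = 15$ ($W{\left(B \right)} = - 3 \left(\left(-1\right) 5\right) = \left(-3\right) \left(-5\right) = 15$)
$\left(-22\right) 101 W{\left(-4 - 1 \right)} = \left(-22\right) 101 \cdot 15 = \left(-2222\right) 15 = -33330$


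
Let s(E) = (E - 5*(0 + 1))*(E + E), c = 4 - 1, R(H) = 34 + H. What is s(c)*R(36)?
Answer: -840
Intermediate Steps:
c = 3
s(E) = 2*E*(-5 + E) (s(E) = (E - 5*1)*(2*E) = (E - 5)*(2*E) = (-5 + E)*(2*E) = 2*E*(-5 + E))
s(c)*R(36) = (2*3*(-5 + 3))*(34 + 36) = (2*3*(-2))*70 = -12*70 = -840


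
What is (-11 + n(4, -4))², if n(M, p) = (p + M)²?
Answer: 121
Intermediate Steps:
n(M, p) = (M + p)²
(-11 + n(4, -4))² = (-11 + (4 - 4)²)² = (-11 + 0²)² = (-11 + 0)² = (-11)² = 121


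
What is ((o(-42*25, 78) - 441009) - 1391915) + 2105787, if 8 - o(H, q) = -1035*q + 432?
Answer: 353169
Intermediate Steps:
o(H, q) = -424 + 1035*q (o(H, q) = 8 - (-1035*q + 432) = 8 - (432 - 1035*q) = 8 + (-432 + 1035*q) = -424 + 1035*q)
((o(-42*25, 78) - 441009) - 1391915) + 2105787 = (((-424 + 1035*78) - 441009) - 1391915) + 2105787 = (((-424 + 80730) - 441009) - 1391915) + 2105787 = ((80306 - 441009) - 1391915) + 2105787 = (-360703 - 1391915) + 2105787 = -1752618 + 2105787 = 353169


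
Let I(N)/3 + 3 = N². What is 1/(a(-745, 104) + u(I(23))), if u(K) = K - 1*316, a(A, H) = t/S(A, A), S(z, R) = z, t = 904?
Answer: 745/939286 ≈ 0.00079316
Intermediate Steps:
I(N) = -9 + 3*N²
a(A, H) = 904/A
u(K) = -316 + K (u(K) = K - 316 = -316 + K)
1/(a(-745, 104) + u(I(23))) = 1/(904/(-745) + (-316 + (-9 + 3*23²))) = 1/(904*(-1/745) + (-316 + (-9 + 3*529))) = 1/(-904/745 + (-316 + (-9 + 1587))) = 1/(-904/745 + (-316 + 1578)) = 1/(-904/745 + 1262) = 1/(939286/745) = 745/939286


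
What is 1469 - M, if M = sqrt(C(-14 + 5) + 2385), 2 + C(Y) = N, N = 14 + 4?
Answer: 1420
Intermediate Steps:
N = 18
C(Y) = 16 (C(Y) = -2 + 18 = 16)
M = 49 (M = sqrt(16 + 2385) = sqrt(2401) = 49)
1469 - M = 1469 - 1*49 = 1469 - 49 = 1420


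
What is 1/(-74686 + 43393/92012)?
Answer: -92012/6871964839 ≈ -1.3389e-5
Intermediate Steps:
1/(-74686 + 43393/92012) = 1/(-6871964839/92012) = -92012/6871964839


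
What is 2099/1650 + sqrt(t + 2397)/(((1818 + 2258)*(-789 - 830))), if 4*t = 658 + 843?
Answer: 2099/1650 - sqrt(11089)/13198088 ≈ 1.2721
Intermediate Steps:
t = 1501/4 (t = (658 + 843)/4 = (1/4)*1501 = 1501/4 ≈ 375.25)
2099/1650 + sqrt(t + 2397)/(((1818 + 2258)*(-789 - 830))) = 2099/1650 + sqrt(1501/4 + 2397)/(((1818 + 2258)*(-789 - 830))) = 2099*(1/1650) + sqrt(11089/4)/((4076*(-1619))) = 2099/1650 + (sqrt(11089)/2)/(-6599044) = 2099/1650 + (sqrt(11089)/2)*(-1/6599044) = 2099/1650 - sqrt(11089)/13198088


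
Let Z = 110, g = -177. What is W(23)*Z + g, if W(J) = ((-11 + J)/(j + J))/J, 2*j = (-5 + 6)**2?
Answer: -188697/1081 ≈ -174.56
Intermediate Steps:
j = 1/2 (j = (-5 + 6)**2/2 = (1/2)*1**2 = (1/2)*1 = 1/2 ≈ 0.50000)
W(J) = (-11 + J)/(J*(1/2 + J)) (W(J) = ((-11 + J)/(1/2 + J))/J = (-11 + J)/(J*(1/2 + J)))
W(23)*Z + g = (2*(-11 + 23)/(23*(1 + 2*23)))*110 - 177 = (2*(1/23)*12/(1 + 46))*110 - 177 = (2*(1/23)*12/47)*110 - 177 = (2*(1/23)*(1/47)*12)*110 - 177 = (24/1081)*110 - 177 = 2640/1081 - 177 = -188697/1081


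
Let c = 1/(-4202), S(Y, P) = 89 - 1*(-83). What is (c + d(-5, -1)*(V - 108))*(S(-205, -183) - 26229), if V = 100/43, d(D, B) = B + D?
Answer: -2985175517245/180686 ≈ -1.6521e+7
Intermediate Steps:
S(Y, P) = 172 (S(Y, P) = 89 + 83 = 172)
c = -1/4202 ≈ -0.00023798
V = 100/43 (V = 100*(1/43) = 100/43 ≈ 2.3256)
(c + d(-5, -1)*(V - 108))*(S(-205, -183) - 26229) = (-1/4202 + (-1 - 5)*(100/43 - 108))*(172 - 26229) = (-1/4202 - 6*(-4544/43))*(-26057) = (-1/4202 + 27264/43)*(-26057) = (114563285/180686)*(-26057) = -2985175517245/180686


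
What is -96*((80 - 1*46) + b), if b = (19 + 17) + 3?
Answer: -7008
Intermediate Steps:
b = 39 (b = 36 + 3 = 39)
-96*((80 - 1*46) + b) = -96*((80 - 1*46) + 39) = -96*((80 - 46) + 39) = -96*(34 + 39) = -96*73 = -7008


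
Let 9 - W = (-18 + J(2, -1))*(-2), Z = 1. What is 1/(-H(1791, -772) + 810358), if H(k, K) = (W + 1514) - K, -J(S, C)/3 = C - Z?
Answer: 1/808087 ≈ 1.2375e-6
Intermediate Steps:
J(S, C) = 3 - 3*C (J(S, C) = -3*(C - 1*1) = -3*(C - 1) = -3*(-1 + C) = 3 - 3*C)
W = -15 (W = 9 - (-18 + (3 - 3*(-1)))*(-2) = 9 - (-18 + (3 + 3))*(-2) = 9 - (-18 + 6)*(-2) = 9 - (-12)*(-2) = 9 - 1*24 = 9 - 24 = -15)
H(k, K) = 1499 - K (H(k, K) = (-15 + 1514) - K = 1499 - K)
1/(-H(1791, -772) + 810358) = 1/(-(1499 - 1*(-772)) + 810358) = 1/(-(1499 + 772) + 810358) = 1/(-1*2271 + 810358) = 1/(-2271 + 810358) = 1/808087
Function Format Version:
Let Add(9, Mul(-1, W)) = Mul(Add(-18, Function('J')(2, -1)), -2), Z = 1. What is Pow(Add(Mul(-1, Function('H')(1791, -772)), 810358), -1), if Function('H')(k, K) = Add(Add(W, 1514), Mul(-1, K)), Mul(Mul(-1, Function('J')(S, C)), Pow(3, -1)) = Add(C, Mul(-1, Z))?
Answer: Rational(1, 808087) ≈ 1.2375e-6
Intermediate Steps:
Function('J')(S, C) = Add(3, Mul(-3, C)) (Function('J')(S, C) = Mul(-3, Add(C, Mul(-1, 1))) = Mul(-3, Add(C, -1)) = Mul(-3, Add(-1, C)) = Add(3, Mul(-3, C)))
W = -15 (W = Add(9, Mul(-1, Mul(Add(-18, Add(3, Mul(-3, -1))), -2))) = Add(9, Mul(-1, Mul(Add(-18, Add(3, 3)), -2))) = Add(9, Mul(-1, Mul(Add(-18, 6), -2))) = Add(9, Mul(-1, Mul(-12, -2))) = Add(9, Mul(-1, 24)) = Add(9, -24) = -15)
Function('H')(k, K) = Add(1499, Mul(-1, K)) (Function('H')(k, K) = Add(Add(-15, 1514), Mul(-1, K)) = Add(1499, Mul(-1, K)))
Pow(Add(Mul(-1, Function('H')(1791, -772)), 810358), -1) = Pow(Add(Mul(-1, Add(1499, Mul(-1, -772))), 810358), -1) = Pow(Add(Mul(-1, Add(1499, 772)), 810358), -1) = Pow(Add(Mul(-1, 2271), 810358), -1) = Pow(Add(-2271, 810358), -1) = Pow(808087, -1) = Rational(1, 808087)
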